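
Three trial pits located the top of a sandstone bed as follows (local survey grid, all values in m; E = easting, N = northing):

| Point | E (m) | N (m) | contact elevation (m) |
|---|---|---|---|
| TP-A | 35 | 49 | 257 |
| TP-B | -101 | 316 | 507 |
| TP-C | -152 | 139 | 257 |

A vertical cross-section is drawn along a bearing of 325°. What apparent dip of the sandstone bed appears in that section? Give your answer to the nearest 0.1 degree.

Two edge vectors: TP-A→TP-B = (-136, 267, 250), TP-A→TP-C = (-187, 90, 0).
Normal n = (TP-A→TP-B) × (TP-A→TP-C) = (-22500, -46750, 37689).
So ∂z/∂E = −n_x/n_z = 0.59699 and ∂z/∂N = −n_y/n_z = 1.24041.
Unit vector along 325° is (sin 325°, cos 325°) = (-0.5736, 0.8192).
Slope in that direction = a·(-0.5736) + b·(0.8192) = 0.67367.
Apparent dip = arctan|0.67367| = 34.0° (true dip is 54.0°, so apparent ≤ true as expected).

34.0°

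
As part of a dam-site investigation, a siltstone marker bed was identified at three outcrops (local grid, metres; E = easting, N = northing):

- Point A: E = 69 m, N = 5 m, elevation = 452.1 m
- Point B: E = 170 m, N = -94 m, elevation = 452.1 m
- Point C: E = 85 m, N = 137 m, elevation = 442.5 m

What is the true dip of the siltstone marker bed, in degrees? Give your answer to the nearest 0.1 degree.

Let the plane be z = a·E + b·N + c.
Point B−Point A: 101a − 99b = 0;  Point C−Point A: 16a + 132b = −9.6.
Solving gives a = −0.06372, b = −0.06500.
Gradient magnitude |∇z| = √(a² + b²) = √(0.00406 + 0.00423) = 0.09102.
True dip = arctan(0.09102) = 5.2°, dipping toward NE (azimuth ≈ 044°).

5.2°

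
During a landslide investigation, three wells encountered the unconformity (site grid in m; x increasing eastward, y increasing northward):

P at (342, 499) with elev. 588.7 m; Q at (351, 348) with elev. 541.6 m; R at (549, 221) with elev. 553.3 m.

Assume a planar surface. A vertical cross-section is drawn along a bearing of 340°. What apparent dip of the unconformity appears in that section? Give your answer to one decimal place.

12.2°

Let the plane be z = a·x + b·y + c.
Q−P: 9a − 151b = −47.1;  R−P: 207a − 278b = −35.4.
Solving gives a = 0.26946, b = 0.32798.
Unit vector along 340° is (sin 340°, cos 340°) = (-0.3420, 0.9397).
Slope in that direction = a·(-0.3420) + b·(0.9397) = 0.21604.
Apparent dip = arctan|0.21604| = 12.2° (true dip is 23.0°, so apparent ≤ true as expected).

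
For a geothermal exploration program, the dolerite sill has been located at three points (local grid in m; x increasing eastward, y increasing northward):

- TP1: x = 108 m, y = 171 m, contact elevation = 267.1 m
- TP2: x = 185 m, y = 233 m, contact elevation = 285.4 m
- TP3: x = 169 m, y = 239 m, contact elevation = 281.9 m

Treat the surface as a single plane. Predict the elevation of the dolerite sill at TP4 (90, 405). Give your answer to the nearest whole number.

267 m

Let the plane be z = a·x + b·y + c.
TP2−TP1: 77a + 62b = 18.3;  TP3−TP1: 61a + 68b = 14.8.
Solving gives a = 0.22476, b = 0.01602.
Then c = 267.1 − a·108 − b·171 = 240.09.
At (90, 405): z = 20.2 + 6.5 + 240.09 = 266.8 m.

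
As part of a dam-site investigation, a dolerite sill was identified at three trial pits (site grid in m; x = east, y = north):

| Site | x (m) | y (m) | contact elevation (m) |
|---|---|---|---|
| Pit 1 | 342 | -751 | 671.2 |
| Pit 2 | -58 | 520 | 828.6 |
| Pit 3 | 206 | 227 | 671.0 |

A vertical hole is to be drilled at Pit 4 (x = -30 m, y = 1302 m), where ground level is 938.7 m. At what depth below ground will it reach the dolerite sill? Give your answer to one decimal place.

Let the plane be z = a·x + b·y + c.
Pit 2−Pit 1: −400a + 1271b = 157.4;  Pit 3−Pit 1: −136a + 978b = −0.2.
Solving gives a = −0.706186, b = −0.098406.
Then c = 671.2 − a·342 − b·-751 = 838.81.
At (-30, 1302): z_contact = 21.19 − 128.12 + 838.81 = 731.87 m.
Depth below ground = 938.7 − 731.87 = 206.8 m.

206.8 m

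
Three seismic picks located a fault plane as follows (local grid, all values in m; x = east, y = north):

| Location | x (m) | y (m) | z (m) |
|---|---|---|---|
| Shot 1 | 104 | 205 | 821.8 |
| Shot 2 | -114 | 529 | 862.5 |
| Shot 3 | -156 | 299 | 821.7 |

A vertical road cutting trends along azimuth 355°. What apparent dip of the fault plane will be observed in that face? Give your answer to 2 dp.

Two edge vectors: Shot 1→Shot 2 = (-218, 324, 40.7), Shot 1→Shot 3 = (-260, 94, -0.1).
Normal n = (Shot 1→Shot 2) × (Shot 1→Shot 3) = (-3858.2, -10603.8, 63748).
So ∂z/∂x = −n_x/n_z = 0.06052 and ∂z/∂y = −n_y/n_z = 0.16634.
Unit vector along 355° is (sin 355°, cos 355°) = (-0.0872, 0.9962).
Slope in that direction = a·(-0.0872) + b·(0.9962) = 0.16043.
Apparent dip = arctan|0.16043| = 9.11° (true dip is 10.0°, so apparent ≤ true as expected).

9.11°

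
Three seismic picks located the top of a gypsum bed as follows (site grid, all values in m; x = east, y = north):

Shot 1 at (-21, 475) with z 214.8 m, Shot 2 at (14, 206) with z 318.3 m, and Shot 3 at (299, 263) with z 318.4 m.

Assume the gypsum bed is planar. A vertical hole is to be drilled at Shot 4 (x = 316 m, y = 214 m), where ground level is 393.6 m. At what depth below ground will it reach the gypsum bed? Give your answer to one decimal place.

55.5 m

Let the plane be z = a·x + b·y + c.
Shot 2−Shot 1: 35a − 269b = 103.5;  Shot 3−Shot 1: 320a − 212b = 103.6.
Solving gives a = 0.07534, b = −0.37496.
Then c = 214.8 − a·-21 − b·475 = 394.49.
At (316, 214): z_contact = 23.81 − 80.24 + 394.49 = 338.05 m.
Depth below ground = 393.6 − 338.05 = 55.5 m.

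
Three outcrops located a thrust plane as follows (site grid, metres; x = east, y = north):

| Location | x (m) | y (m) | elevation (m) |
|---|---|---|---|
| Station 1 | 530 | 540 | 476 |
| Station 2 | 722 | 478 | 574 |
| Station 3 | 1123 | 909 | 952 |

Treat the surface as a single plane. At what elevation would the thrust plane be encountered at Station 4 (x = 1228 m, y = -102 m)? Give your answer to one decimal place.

Let the plane be z = a·x + b·y + c.
Station 2−Station 1: 192a − 62b = 98;  Station 3−Station 1: 593a + 369b = 476.
Solving gives a = 0.610274, b = 0.309235.
Then c = 476 − a·530 − b·540 = −14.43.
At (1228, -102): z = 749.4 − 31.5 − 14.43 = 703.4 m.

703.4 m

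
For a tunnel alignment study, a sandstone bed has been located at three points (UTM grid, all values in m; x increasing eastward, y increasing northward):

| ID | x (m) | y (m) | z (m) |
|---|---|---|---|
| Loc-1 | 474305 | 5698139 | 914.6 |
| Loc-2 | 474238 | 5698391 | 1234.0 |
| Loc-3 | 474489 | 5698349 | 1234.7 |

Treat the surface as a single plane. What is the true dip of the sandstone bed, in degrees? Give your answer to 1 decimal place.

Two edge vectors: Loc-1→Loc-2 = (-67, 252, 319.4), Loc-1→Loc-3 = (184, 210, 320.1).
Normal n = (Loc-1→Loc-2) × (Loc-1→Loc-3) = (13591.2, 80216.3, -60438).
So ∂z/∂x = −n_x/n_z = 0.22488 and ∂z/∂y = −n_y/n_z = 1.32725.
Gradient magnitude |∇z| = √(a² + b²) = √(0.05057 + 1.76159) = 1.34617.
True dip = arctan(1.34617) = 53.4°, dipping toward S (azimuth ≈ 190°).

53.4°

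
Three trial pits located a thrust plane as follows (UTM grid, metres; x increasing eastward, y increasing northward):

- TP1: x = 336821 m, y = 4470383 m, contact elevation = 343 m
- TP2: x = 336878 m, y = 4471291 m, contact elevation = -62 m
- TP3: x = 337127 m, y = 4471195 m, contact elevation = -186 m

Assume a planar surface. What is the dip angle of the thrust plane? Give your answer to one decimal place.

37.6°

Let the plane be z = a·x + b·y + c.
TP2−TP1: 57a + 908b = −405;  TP3−TP1: 306a + 812b = −529.
Solving gives a = −0.65413, b = −0.40497.
Gradient magnitude |∇z| = √(a² + b²) = √(0.42788 + 0.16400) = 0.76934.
True dip = arctan(0.76934) = 37.6°, dipping toward ENE (azimuth ≈ 058°).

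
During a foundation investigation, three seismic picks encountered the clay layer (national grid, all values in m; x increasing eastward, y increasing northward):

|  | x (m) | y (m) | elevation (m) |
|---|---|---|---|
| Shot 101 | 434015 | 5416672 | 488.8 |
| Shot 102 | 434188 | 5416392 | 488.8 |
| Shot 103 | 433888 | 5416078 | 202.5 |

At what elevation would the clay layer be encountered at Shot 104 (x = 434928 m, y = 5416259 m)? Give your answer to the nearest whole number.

870 m

Let the plane be z = a·x + b·y + c.
Shot 102−Shot 101: 173a − 280b = 0;  Shot 103−Shot 101: −127a − 594b = −286.3.
Solving gives a = 0.57954628, b = 0.35807681.
Then c = 488.8 − a·434015 − b·5416672 = −2190627.59.
At (434928, 5416259): z = 252060.9 + 1939436.7 − 2190627.59 = 870.0 m.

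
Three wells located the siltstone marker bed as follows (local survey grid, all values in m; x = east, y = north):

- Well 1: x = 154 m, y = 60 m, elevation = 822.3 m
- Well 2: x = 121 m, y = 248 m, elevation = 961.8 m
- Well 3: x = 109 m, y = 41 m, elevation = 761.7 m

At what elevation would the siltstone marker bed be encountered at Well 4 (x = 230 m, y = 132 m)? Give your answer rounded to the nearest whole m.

Let the plane be z = a·x + b·y + c.
Well 2−Well 1: −33a + 188b = 139.5;  Well 3−Well 1: −45a − 19b = −60.6.
Solving gives a = 0.96207, b = 0.91089.
Then c = 822.3 − a·154 − b·60 = 619.49.
At (230, 132): z = 221.3 + 120.2 + 619.49 = 961.0 m.

961 m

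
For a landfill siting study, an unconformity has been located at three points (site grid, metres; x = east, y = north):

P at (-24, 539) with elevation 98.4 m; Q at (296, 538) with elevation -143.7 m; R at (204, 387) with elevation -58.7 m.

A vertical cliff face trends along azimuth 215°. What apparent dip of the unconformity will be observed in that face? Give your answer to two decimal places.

Two edge vectors: P→Q = (320, -1, -242.1), P→R = (228, -152, -157.1).
Normal n = (P→Q) × (P→R) = (-36642.1, -4926.8, -48412).
So ∂z/∂x = −n_x/n_z = −0.75688 and ∂z/∂y = −n_y/n_z = −0.10177.
Unit vector along 215° is (sin 215°, cos 215°) = (-0.5736, -0.8192).
Slope in that direction = a·(-0.5736) + b·(-0.8192) = 0.51749.
Apparent dip = arctan|0.51749| = 27.36° (true dip is 37.4°, so apparent ≤ true as expected).

27.36°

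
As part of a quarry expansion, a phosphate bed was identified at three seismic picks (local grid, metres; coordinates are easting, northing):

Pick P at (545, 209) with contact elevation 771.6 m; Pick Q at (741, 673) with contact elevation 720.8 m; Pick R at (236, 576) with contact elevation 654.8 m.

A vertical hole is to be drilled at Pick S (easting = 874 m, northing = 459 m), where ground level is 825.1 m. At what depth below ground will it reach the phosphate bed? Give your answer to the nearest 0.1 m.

Let the plane be z = a·easting + b·northing + c.
Pick Q−Pick P: 196a + 464b = −50.8;  Pick R−Pick P: −309a + 367b = −116.8.
Solving gives a = 0.16512, b = −0.17923.
Then c = 771.6 − a·545 − b·209 = 719.07.
At (874, 459): z_contact = 144.31 − 82.27 + 719.07 = 781.12 m.
Depth below ground = 825.1 − 781.12 = 44.0 m.

44.0 m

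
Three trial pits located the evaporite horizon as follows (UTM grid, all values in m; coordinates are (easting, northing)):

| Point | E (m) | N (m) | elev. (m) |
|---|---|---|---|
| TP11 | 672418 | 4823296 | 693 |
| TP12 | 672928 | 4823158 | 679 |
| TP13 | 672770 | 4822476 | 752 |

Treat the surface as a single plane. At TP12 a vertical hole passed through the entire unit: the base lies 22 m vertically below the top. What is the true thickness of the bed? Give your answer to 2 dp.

Let the plane be z = a·E + b·N + c.
TP12−TP11: 510a − 138b = −14;  TP13−TP11: 352a − 820b = 59.
Solving gives a = −0.05309, b = −0.09474.
|∇z| = √(a²+b²) = 0.10860, so dip δ = arctan(0.10860) = 6.20°.
True thickness = vertical thickness × cos δ = 22 × cos 6.20° = 21.87 m.

21.87 m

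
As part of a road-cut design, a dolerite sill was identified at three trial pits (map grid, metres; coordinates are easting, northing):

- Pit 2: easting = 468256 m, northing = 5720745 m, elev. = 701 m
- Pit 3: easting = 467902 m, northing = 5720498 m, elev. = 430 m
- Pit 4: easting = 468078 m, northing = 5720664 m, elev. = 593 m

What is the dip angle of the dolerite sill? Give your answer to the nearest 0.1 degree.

Two edge vectors: Pit 2→Pit 3 = (-354, -247, -271), Pit 2→Pit 4 = (-178, -81, -108).
Normal n = (Pit 2→Pit 3) × (Pit 2→Pit 4) = (4725, 10006, -15292).
So ∂z/∂easting = −n_x/n_z = 0.30899 and ∂z/∂northing = −n_y/n_z = 0.65433.
Gradient magnitude |∇z| = √(a² + b²) = √(0.09547 + 0.42815) = 0.72361.
True dip = arctan(0.72361) = 35.9°, dipping toward SSW (azimuth ≈ 205°).

35.9°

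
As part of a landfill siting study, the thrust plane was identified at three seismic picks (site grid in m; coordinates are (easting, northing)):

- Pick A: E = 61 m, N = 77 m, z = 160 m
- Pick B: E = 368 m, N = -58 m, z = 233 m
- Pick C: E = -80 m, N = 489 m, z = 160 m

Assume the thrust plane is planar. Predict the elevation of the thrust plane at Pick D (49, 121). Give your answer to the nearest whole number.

Two edge vectors: Pick A→Pick B = (307, -135, 73), Pick A→Pick C = (-141, 412, 0).
Normal n = (Pick A→Pick B) × (Pick A→Pick C) = (-30076, -10293, 107449).
So ∂z/∂E = −n_x/n_z = 0.27991 and ∂z/∂N = −n_y/n_z = 0.09579.
Intercept c from Pick A: 160 − 17.07 − 7.38 = 135.55.
At (49, 121): z = 13.7 + 11.6 + 135.55 = 160.9 m.

161 m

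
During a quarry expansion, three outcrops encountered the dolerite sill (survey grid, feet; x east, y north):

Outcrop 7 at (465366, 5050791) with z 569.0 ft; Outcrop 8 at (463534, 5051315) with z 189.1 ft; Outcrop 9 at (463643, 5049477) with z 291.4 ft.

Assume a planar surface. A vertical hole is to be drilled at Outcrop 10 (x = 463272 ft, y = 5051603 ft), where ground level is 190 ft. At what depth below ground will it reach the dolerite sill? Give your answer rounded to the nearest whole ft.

Let the plane be z = a·x + b·y + c.
Outcrop 8−Outcrop 7: −1832a + 524b = −379.9;  Outcrop 9−Outcrop 7: −1723a − 1314b = −277.6.
Solving gives a = 0.19475273, b = −0.04410879.
Then c = 569 − a·465366 − b·5050791 = 132721.97.
At (463272, 5051603): z_contact = 90223.5 − 222820.1 + 132721.97 = 125.4 ft.
Depth below ground = 190 − 125.4 = 65 ft.

65 ft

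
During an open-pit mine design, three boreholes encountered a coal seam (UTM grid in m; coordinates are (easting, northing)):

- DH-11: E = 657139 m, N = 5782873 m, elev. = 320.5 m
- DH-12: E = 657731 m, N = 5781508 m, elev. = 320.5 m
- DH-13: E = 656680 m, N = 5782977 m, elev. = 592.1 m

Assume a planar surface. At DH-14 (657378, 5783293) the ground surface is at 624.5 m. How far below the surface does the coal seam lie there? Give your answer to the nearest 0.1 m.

Let the plane be z = a·E + b·N + c.
DH-12−DH-11: 592a − 1365b = 0;  DH-13−DH-11: −459a + 104b = 271.6.
Solving gives a = −0.656204699, b = −0.284595737.
Then c = 320.5 − a·657139 − b·5782873 = 2077319.21.
At (657378, 5783293): z_contact = −431374.53 − 1645900.54 + 2077319.21 = 44.14 m.
Depth below ground = 624.5 − 44.14 = 580.4 m.

580.4 m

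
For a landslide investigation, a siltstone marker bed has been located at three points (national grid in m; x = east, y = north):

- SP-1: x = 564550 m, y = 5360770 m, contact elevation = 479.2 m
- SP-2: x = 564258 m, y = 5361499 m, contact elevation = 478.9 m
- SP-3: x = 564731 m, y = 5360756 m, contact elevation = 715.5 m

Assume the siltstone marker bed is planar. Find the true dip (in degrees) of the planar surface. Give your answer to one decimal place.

Let the plane be z = a·x + b·y + c.
SP-2−SP-1: −292a + 729b = −0.3;  SP-3−SP-1: 181a − 14b = 236.3.
Solving gives a = 1.34723, b = 0.53922.
Gradient magnitude |∇z| = √(a² + b²) = √(1.81504 + 0.29076) = 1.45114.
True dip = arctan(1.45114) = 55.4°, dipping toward WSW (azimuth ≈ 248°).

55.4°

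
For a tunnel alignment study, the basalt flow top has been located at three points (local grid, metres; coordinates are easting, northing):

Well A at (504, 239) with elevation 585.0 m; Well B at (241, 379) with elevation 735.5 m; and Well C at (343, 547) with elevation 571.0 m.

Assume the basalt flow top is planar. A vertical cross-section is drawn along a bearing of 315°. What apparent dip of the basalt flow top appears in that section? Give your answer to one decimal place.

Let the plane be z = a·easting + b·northing + c.
Well B−Well A: −263a + 140b = 150.5;  Well C−Well A: −161a + 308b = −14.
Solving gives a = −0.82639, b = −0.47743.
Unit vector along 315° is (sin 315°, cos 315°) = (-0.7071, 0.7071).
Slope in that direction = a·(-0.7071) + b·(0.7071) = 0.24675.
Apparent dip = arctan|0.24675| = 13.9° (true dip is 43.7°, so apparent ≤ true as expected).

13.9°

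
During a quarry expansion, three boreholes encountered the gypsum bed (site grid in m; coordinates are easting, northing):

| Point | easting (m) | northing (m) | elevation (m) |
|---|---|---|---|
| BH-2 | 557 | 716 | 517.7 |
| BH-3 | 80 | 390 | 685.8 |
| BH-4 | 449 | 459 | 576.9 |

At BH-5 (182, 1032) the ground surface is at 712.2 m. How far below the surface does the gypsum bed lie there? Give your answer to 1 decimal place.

128.4 m

Two edge vectors: BH-2→BH-3 = (-477, -326, 168.1), BH-2→BH-4 = (-108, -257, 59.2).
Normal n = (BH-2→BH-3) × (BH-2→BH-4) = (23902.5, 10083.6, 87381).
So ∂z/∂easting = −n_x/n_z = −0.273543 and ∂z/∂northing = −n_y/n_z = −0.115398.
Intercept c from BH-2: 517.7 + 152.36 + 82.63 = 752.69.
At (182, 1032): z_contact = −49.78 − 119.09 + 752.69 = 583.81 m.
Depth below ground = 712.2 − 583.81 = 128.4 m.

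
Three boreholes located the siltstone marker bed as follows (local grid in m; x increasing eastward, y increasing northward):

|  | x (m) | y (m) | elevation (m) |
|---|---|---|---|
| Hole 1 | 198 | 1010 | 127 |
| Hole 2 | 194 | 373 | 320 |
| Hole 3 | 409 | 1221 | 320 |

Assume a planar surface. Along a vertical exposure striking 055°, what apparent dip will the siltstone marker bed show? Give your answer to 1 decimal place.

39.5°

Let the plane be z = a·x + b·y + c.
Hole 2−Hole 1: −4a − 637b = 193;  Hole 3−Hole 1: 211a + 211b = 193.
Solving gives a = 1.22537, b = −0.31068.
Unit vector along 055° is (sin 55°, cos 55°) = (0.8192, 0.5736).
Slope in that direction = a·(0.8192) + b·(0.5736) = 0.82557.
Apparent dip = arctan|0.82557| = 39.5° (true dip is 51.7°, so apparent ≤ true as expected).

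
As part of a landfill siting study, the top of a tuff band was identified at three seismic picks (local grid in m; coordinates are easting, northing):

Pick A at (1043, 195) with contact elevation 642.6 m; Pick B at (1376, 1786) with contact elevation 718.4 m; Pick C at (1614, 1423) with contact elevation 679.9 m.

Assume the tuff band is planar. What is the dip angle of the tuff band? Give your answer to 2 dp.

Two edge vectors: Pick A→Pick B = (333, 1591, 75.8), Pick A→Pick C = (571, 1228, 37.3).
Normal n = (Pick A→Pick B) × (Pick A→Pick C) = (-33738.1, 30860.9, -499537).
So ∂z/∂easting = −n_x/n_z = −0.06754 and ∂z/∂northing = −n_y/n_z = 0.06178.
Gradient magnitude |∇z| = √(a² + b²) = √(0.00456 + 0.00382) = 0.09153.
True dip = arctan(0.09153) = 5.23°, dipping toward SE (azimuth ≈ 132°).

5.23°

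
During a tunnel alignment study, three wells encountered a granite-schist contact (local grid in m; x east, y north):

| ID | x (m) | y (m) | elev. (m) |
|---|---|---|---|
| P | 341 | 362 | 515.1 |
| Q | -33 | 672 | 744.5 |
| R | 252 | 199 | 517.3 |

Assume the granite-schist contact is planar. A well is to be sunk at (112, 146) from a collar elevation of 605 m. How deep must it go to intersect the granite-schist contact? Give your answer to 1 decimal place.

39.2 m

Two edge vectors: P→Q = (-374, 310, 229.4), P→R = (-89, -163, 2.2).
Normal n = (P→Q) × (P→R) = (38074.2, -19593.8, 88552).
So ∂z/∂x = −n_x/n_z = −0.42996 and ∂z/∂y = −n_y/n_z = 0.22127.
Intercept c from P: 515.1 + 146.62 − 80.10 = 581.62.
At (112, 146): z_contact = −48.16 + 32.31 + 581.62 = 565.77 m.
Depth below ground = 605 − 565.77 = 39.2 m.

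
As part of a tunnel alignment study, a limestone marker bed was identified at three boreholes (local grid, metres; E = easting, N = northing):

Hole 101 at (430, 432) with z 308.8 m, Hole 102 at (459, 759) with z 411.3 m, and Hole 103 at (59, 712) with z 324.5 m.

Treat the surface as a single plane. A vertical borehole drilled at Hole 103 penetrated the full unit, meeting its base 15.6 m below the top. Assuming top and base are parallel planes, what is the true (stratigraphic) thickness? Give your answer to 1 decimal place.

Two edge vectors: Hole 101→Hole 102 = (29, 327, 102.5), Hole 101→Hole 103 = (-371, 280, 15.7).
Normal n = (Hole 101→Hole 102) × (Hole 101→Hole 103) = (-23566.1, -38482.8, 129437).
So ∂z/∂E = −n_x/n_z = 0.18207 and ∂z/∂N = −n_y/n_z = 0.29731.
|∇z| = √(a²+b²) = 0.34863, so dip δ = arctan(0.34863) = 19.22°.
True thickness = vertical thickness × cos δ = 15.6 × cos 19.22° = 14.7 m.

14.7 m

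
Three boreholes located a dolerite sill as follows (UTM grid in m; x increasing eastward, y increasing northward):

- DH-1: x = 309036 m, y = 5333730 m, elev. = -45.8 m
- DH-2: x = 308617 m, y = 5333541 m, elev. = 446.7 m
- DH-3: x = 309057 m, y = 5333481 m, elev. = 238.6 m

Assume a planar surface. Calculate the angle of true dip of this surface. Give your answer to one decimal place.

Let the plane be z = a·x + b·y + c.
DH-2−DH-1: −419a − 189b = 492.5;  DH-3−DH-1: 21a − 249b = 284.4.
Solving gives a = −0.63602, b = −1.19581.
Gradient magnitude |∇z| = √(a² + b²) = √(0.40452 + 1.42996) = 1.35443.
True dip = arctan(1.35443) = 53.6°, dipping toward NNE (azimuth ≈ 028°).

53.6°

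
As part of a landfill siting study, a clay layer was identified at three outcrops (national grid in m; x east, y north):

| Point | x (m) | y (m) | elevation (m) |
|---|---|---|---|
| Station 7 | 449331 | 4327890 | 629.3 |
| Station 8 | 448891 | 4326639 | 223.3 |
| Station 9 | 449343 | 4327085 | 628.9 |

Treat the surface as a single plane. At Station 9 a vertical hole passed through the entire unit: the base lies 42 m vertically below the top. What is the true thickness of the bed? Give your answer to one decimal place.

31.5 m

Let the plane be z = a·x + b·y + c.
Station 8−Station 7: −440a − 1251b = −406;  Station 9−Station 7: 12a − 805b = −0.4.
Solving gives a = 0.88385, b = 0.01367.
|∇z| = √(a²+b²) = 0.88396, so dip δ = arctan(0.88396) = 41.48°.
True thickness = vertical thickness × cos δ = 42 × cos 41.48° = 31.5 m.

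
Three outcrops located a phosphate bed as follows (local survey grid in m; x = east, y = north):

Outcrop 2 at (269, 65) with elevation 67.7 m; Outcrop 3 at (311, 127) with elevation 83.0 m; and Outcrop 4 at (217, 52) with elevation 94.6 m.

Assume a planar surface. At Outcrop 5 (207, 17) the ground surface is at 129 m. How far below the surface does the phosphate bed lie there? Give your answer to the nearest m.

53 m

Let the plane be z = a·x + b·y + c.
Outcrop 3−Outcrop 2: 42a + 62b = 15.3;  Outcrop 4−Outcrop 2: −52a − 13b = 26.9.
Solving gives a = −0.69705, b = 0.71897.
Then c = 67.7 − a·269 − b·65 = 208.47.
At (207, 17): z_contact = −144.3 + 12.2 + 208.47 = 76.4 m.
Depth below ground = 129 − 76.4 = 53 m.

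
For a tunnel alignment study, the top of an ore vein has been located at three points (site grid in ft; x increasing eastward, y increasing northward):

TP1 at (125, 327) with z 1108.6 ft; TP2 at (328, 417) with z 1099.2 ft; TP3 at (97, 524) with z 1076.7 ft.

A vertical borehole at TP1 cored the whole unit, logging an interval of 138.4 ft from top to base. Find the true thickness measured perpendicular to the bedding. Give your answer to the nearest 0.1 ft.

136.7 ft

Let the plane be z = a·x + b·y + c.
TP2−TP1: 203a + 90b = −9.4;  TP3−TP1: −28a + 197b = −31.9.
Solving gives a = 0.02397, b = −0.15852.
|∇z| = √(a²+b²) = 0.16032, so dip δ = arctan(0.16032) = 9.11°.
True thickness = vertical thickness × cos δ = 138.4 × cos 9.11° = 136.7 ft.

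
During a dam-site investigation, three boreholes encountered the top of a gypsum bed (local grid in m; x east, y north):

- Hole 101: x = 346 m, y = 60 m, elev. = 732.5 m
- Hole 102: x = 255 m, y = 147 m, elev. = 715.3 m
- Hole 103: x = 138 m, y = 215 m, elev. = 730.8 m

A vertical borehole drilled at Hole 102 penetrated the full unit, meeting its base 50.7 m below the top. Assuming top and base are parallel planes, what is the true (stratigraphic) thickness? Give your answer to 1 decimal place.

34.7 m

Two edge vectors: Hole 101→Hole 102 = (-91, 87, -17.2), Hole 101→Hole 103 = (-208, 155, -1.7).
Normal n = (Hole 101→Hole 102) × (Hole 101→Hole 103) = (2518.1, 3422.9, 3991).
So ∂z/∂x = −n_x/n_z = −0.63094 and ∂z/∂y = −n_y/n_z = −0.85765.
|∇z| = √(a²+b²) = 1.06474, so dip δ = arctan(1.06474) = 46.80°.
True thickness = vertical thickness × cos δ = 50.7 × cos 46.80° = 34.7 m.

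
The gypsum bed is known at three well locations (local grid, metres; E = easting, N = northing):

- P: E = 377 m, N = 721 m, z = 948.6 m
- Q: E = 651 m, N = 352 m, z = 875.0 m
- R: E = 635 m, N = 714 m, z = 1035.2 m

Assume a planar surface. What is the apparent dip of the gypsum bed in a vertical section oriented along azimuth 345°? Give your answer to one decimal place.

19.4°

Two edge vectors: P→Q = (274, -369, -73.6), P→R = (258, -7, 86.6).
Normal n = (P→Q) × (P→R) = (-32470.6, -42717.2, 93284).
So ∂z/∂E = −n_x/n_z = 0.34808 and ∂z/∂N = −n_y/n_z = 0.45793.
Unit vector along 345° is (sin 345°, cos 345°) = (-0.2588, 0.9659).
Slope in that direction = a·(-0.2588) + b·(0.9659) = 0.35223.
Apparent dip = arctan|0.35223| = 19.4° (true dip is 29.9°, so apparent ≤ true as expected).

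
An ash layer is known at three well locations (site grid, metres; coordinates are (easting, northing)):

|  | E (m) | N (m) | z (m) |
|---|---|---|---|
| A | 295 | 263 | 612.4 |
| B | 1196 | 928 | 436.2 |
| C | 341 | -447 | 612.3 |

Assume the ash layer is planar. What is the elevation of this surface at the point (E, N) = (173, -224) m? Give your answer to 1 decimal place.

Let the plane be z = a·E + b·N + c.
B−A: 901a + 665b = −176.2;  C−A: 46a − 710b = −0.1.
Solving gives a = −0.186735, b = −0.011957.
Then c = 612.4 − a·295 − b·263 = 670.63.
At (173, -224): z = −32.3 + 2.7 + 670.63 = 641.0 m.

641.0 m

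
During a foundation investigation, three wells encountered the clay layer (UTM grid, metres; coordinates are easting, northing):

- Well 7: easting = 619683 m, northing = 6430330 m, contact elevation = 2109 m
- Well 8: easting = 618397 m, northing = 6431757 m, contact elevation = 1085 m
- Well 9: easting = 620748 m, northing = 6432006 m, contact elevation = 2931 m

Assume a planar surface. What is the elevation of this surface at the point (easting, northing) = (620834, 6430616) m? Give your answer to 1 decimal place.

3011.3 m

Two edge vectors: Well 7→Well 8 = (-1286, 1427, -1024), Well 7→Well 9 = (1065, 1676, 822).
Normal n = (Well 7→Well 8) × (Well 7→Well 9) = (2889218, -33468, -3675091).
So ∂z/∂easting = −n_x/n_z = 0.786162302 and ∂z/∂northing = −n_y/n_z = −0.009106713.
Intercept c from Well 7: 2109 − 487171.41 + 58559.17 = −426503.24.
At (620834, 6430616): z = 488076.3 − 58561.8 − 426503.24 = 3011.3 m.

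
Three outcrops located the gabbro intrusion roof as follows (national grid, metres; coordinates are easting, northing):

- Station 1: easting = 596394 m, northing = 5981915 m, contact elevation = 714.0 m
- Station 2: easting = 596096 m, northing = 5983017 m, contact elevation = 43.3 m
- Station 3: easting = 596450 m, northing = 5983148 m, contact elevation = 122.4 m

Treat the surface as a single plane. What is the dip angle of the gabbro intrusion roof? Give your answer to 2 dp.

Two edge vectors: Station 1→Station 2 = (-298, 1102, -670.7), Station 1→Station 3 = (56, 1233, -591.6).
Normal n = (Station 1→Station 2) × (Station 1→Station 3) = (175029.9, -213856, -429146).
So ∂z/∂easting = −n_x/n_z = 0.40786 and ∂z/∂northing = −n_y/n_z = −0.49833.
Gradient magnitude |∇z| = √(a² + b²) = √(0.16635 + 0.24833) = 0.64396.
True dip = arctan(0.64396) = 32.78°, dipping toward NW (azimuth ≈ 321°).

32.78°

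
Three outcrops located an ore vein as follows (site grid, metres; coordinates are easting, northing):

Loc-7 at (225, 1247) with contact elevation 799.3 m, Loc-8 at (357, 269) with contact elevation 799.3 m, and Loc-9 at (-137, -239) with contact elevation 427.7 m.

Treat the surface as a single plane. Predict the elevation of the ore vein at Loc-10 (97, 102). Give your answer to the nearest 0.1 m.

Two edge vectors: Loc-7→Loc-8 = (132, -978, 0), Loc-7→Loc-9 = (-362, -1486, -371.6).
Normal n = (Loc-7→Loc-8) × (Loc-7→Loc-9) = (363424.8, 49051.2, -550188).
So ∂z/∂easting = −n_x/n_z = 0.660547 and ∂z/∂northing = −n_y/n_z = 0.089154.
Intercept c from Loc-7: 799.3 − 148.62 − 111.17 = 539.50.
At (97, 102): z = 64.1 + 9.1 + 539.50 = 612.7 m.

612.7 m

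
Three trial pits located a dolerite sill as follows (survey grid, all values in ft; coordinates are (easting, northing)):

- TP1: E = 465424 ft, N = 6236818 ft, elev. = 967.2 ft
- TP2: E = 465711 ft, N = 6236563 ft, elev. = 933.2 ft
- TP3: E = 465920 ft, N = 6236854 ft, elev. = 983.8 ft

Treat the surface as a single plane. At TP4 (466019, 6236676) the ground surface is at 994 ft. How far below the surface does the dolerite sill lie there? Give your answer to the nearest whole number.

Let the plane be z = a·E + b·N + c.
TP2−TP1: 287a − 255b = −34;  TP3−TP1: 496a + 36b = 16.6.
Solving gives a = 0.02199368, b = 0.15808701.
Then c = 967.2 − a·465424 − b·6236818 = −995229.10.
At (466019, 6236676): z_contact = 10249.5 + 985937.5 − 995229.10 = 957.8 ft.
Depth below ground = 994 − 957.8 = 36 ft.

36 ft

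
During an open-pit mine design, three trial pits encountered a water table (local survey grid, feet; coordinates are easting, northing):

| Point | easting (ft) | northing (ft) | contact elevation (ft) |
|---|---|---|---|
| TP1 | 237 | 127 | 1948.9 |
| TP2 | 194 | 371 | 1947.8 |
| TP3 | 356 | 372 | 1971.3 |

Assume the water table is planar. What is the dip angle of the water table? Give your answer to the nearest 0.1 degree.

8.3°

Let the plane be z = a·easting + b·northing + c.
TP2−TP1: −43a + 244b = −1.1;  TP3−TP1: 119a + 245b = 22.4.
Solving gives a = 0.14493, b = 0.02103.
Gradient magnitude |∇z| = √(a² + b²) = √(0.02101 + 0.00044) = 0.14645.
True dip = arctan(0.14645) = 8.3°, dipping toward W (azimuth ≈ 262°).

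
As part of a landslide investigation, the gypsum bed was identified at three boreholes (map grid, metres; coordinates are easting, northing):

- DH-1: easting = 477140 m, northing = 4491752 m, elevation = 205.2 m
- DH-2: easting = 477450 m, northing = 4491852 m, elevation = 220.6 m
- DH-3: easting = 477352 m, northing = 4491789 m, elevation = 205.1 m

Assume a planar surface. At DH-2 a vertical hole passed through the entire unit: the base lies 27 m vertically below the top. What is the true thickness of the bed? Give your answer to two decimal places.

Let the plane be z = a·easting + b·northing + c.
DH-2−DH-1: 310a + 100b = 15.4;  DH-3−DH-1: 212a + 37b = −0.1.
Solving gives a = −0.05959, b = 0.33873.
|∇z| = √(a²+b²) = 0.34393, so dip δ = arctan(0.34393) = 18.98°.
True thickness = vertical thickness × cos δ = 27 × cos 18.98° = 25.53 m.

25.53 m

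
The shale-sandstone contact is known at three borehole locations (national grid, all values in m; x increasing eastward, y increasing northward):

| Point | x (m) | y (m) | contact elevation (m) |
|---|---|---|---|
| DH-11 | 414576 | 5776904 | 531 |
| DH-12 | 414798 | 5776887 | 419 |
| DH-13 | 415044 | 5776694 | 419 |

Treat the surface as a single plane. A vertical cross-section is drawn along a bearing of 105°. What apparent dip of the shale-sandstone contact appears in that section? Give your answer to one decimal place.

Two edge vectors: DH-11→DH-12 = (222, -17, -112), DH-11→DH-13 = (468, -210, -112).
Normal n = (DH-11→DH-12) × (DH-11→DH-13) = (-21616, -27552, -38664).
So ∂z/∂x = −n_x/n_z = −0.55907 and ∂z/∂y = −n_y/n_z = −0.71260.
Unit vector along 105° is (sin 105°, cos 105°) = (0.9659, -0.2588).
Slope in that direction = a·(0.9659) + b·(-0.2588) = −0.35559.
Apparent dip = arctan|0.35559| = 19.6° (true dip is 42.2°, so apparent ≤ true as expected).

19.6°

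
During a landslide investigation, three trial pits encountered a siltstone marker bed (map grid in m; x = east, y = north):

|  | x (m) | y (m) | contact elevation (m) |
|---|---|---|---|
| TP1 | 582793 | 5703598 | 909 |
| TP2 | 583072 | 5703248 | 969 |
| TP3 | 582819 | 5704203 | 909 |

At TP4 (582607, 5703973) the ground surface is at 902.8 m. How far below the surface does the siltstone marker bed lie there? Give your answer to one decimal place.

35.0 m

Two edge vectors: TP1→TP2 = (279, -350, 60), TP1→TP3 = (26, 605, 0).
Normal n = (TP1→TP2) × (TP1→TP3) = (-36300, 1560, 177895).
So ∂z/∂x = −n_x/n_z = 0.204052953 and ∂z/∂y = −n_y/n_z = −0.008769218.
Intercept c from TP1: 909 − 118920.63 + 50016.09 = −67995.54.
At (582607, 5703973): z_contact = 118882.68 − 50019.38 − 67995.54 = 867.76 m.
Depth below ground = 902.8 − 867.76 = 35.0 m.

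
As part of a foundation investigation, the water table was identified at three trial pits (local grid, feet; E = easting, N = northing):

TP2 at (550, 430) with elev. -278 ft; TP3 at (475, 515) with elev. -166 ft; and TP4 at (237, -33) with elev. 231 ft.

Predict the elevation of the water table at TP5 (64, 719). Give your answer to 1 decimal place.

Let the plane be z = a·E + b·N + c.
TP3−TP2: −75a + 85b = 112;  TP4−TP2: −313a − 463b = 509.
Solving gives a = −1.55097, b = −0.05086.
Then c = -278 − a·550 − b·430 = 596.90.
At (64, 719): z = −99.3 − 36.6 + 596.90 = 461.1 ft.

461.1 ft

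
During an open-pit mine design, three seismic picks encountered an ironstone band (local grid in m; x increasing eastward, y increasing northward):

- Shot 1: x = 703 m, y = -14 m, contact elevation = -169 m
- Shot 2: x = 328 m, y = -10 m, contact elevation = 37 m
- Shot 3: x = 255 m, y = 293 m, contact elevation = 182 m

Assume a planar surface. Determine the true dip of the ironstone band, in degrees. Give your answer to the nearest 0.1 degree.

Let the plane be z = a·x + b·y + c.
Shot 2−Shot 1: −375a + 4b = 206;  Shot 3−Shot 1: −448a + 307b = 351.
Solving gives a = −0.54563, b = 0.34709.
Gradient magnitude |∇z| = √(a² + b²) = √(0.29771 + 0.12047) = 0.64667.
True dip = arctan(0.64667) = 32.9°, dipping toward ESE (azimuth ≈ 122°).

32.9°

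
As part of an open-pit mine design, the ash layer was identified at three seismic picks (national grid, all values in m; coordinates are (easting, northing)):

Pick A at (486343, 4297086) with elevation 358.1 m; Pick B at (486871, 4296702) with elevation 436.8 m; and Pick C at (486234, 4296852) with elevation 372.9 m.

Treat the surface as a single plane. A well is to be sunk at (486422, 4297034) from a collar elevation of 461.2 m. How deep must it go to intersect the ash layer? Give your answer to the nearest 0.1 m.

Let the plane be z = a·E + b·N + c.
Pick B−Pick A: 528a − 384b = 78.7;  Pick C−Pick A: −109a − 234b = 14.8.
Solving gives a = 0.076976930, b = −0.099104638.
Then c = 358.1 − a·486343 − b·4297086 = 388782.06.
At (486422, 4297034): z_contact = 37443.27 − 425856.00 + 388782.06 = 369.33 m.
Depth below ground = 461.2 − 369.33 = 91.9 m.

91.9 m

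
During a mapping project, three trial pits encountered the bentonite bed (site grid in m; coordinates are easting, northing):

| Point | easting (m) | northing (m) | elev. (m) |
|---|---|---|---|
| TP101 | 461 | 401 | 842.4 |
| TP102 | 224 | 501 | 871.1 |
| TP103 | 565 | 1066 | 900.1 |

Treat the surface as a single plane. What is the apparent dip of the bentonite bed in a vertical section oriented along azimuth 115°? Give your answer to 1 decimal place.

Let the plane be z = a·easting + b·northing + c.
TP102−TP101: −237a + 100b = 28.7;  TP103−TP101: 104a + 665b = 57.7.
Solving gives a = −0.07926, b = 0.09916.
Unit vector along 115° is (sin 115°, cos 115°) = (0.9063, -0.4226).
Slope in that direction = a·(0.9063) + b·(-0.4226) = −0.11374.
Apparent dip = arctan|0.11374| = 6.5° (true dip is 7.2°, so apparent ≤ true as expected).

6.5°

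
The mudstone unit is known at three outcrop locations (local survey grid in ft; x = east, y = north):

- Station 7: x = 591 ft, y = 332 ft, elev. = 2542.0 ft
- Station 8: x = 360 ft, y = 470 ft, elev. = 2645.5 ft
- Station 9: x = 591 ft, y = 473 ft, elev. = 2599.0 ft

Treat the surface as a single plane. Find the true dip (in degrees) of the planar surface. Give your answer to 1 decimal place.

Let the plane be z = a·x + b·y + c.
Station 8−Station 7: −231a + 138b = 103.5;  Station 9−Station 7: 0a + 141b = 57.
Solving gives a = −0.20655, b = 0.40426.
Gradient magnitude |∇z| = √(a² + b²) = √(0.04266 + 0.16342) = 0.45397.
True dip = arctan(0.45397) = 24.4°, dipping toward SSE (azimuth ≈ 153°).

24.4°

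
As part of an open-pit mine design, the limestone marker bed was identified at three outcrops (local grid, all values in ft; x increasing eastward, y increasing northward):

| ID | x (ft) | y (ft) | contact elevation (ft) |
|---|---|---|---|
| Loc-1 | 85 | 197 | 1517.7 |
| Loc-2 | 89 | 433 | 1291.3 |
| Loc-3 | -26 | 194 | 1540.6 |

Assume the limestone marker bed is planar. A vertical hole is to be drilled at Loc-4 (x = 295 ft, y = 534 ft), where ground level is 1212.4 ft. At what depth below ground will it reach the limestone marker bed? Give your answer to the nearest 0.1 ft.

54.9 ft

Two edge vectors: Loc-1→Loc-2 = (4, 236, -226.4), Loc-1→Loc-3 = (-111, -3, 22.9).
Normal n = (Loc-1→Loc-2) × (Loc-1→Loc-3) = (4725.2, 25038.8, 26184).
So ∂z/∂x = −n_x/n_z = −0.18046 and ∂z/∂y = −n_y/n_z = −0.95626.
Intercept c from Loc-1: 1517.7 + 15.34 + 188.38 = 1721.42.
At (295, 534): z_contact = −53.24 − 510.64 + 1721.42 = 1157.54 ft.
Depth below ground = 1212.4 − 1157.54 = 54.9 ft.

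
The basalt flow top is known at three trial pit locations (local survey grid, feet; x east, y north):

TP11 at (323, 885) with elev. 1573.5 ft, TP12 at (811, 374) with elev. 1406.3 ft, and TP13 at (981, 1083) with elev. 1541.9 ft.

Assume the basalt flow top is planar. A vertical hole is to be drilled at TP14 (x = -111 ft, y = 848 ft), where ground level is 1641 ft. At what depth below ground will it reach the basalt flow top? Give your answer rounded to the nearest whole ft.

26 ft

Let the plane be z = a·x + b·y + c.
TP12−TP11: 488a − 511b = −167.2;  TP13−TP11: 658a + 198b = −31.6.
Solving gives a = −0.11378, b = 0.21854.
Then c = 1573.5 − a·323 − b·885 = 1416.85.
At (-111, 848): z_contact = 12.6 + 185.3 + 1416.85 = 1614.8 ft.
Depth below ground = 1641 − 1614.8 = 26 ft.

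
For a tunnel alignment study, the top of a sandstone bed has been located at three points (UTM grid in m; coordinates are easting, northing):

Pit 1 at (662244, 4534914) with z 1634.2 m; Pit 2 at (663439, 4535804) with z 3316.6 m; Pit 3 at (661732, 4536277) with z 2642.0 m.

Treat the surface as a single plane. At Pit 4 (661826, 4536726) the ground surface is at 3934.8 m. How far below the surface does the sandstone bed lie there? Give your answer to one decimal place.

784.9 m

Let the plane be z = a·easting + b·northing + c.
Pit 2−Pit 1: 1195a + 890b = 1682.4;  Pit 3−Pit 1: −512a + 1363b = 1007.8.
Solving gives a = 0.669797382, b = 0.991002392.
Then c = 1634.2 − a·662244 − b·4534914 = −4936045.72.
At (661826, 4536726): z_contact = 443289.32 + 4495906.32 − 4936045.72 = 3149.92 m.
Depth below ground = 3934.8 − 3149.92 = 784.9 m.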